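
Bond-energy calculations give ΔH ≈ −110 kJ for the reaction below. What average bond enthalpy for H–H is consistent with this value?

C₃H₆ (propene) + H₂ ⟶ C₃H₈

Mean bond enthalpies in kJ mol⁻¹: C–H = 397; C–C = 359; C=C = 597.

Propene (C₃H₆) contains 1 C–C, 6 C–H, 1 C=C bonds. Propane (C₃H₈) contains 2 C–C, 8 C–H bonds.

D(H–H) ≈ 446 kJ/mol

Let D be the H–H bond energy.
Σ(broken) = 1×359 + 6×397 + 1×597 + 1×D = 3338 + D
Σ(formed) = 2×359 + 8×397 = 3894
ΔH = Σ(broken) − Σ(formed) = (3338 + D) − (3894) = −556 + D
Setting this equal to −110 kJ gives D = 446 kJ/mol.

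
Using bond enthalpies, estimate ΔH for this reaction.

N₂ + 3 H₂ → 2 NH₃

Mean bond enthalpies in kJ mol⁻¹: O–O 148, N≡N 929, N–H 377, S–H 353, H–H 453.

ΔH ≈ +26 kJ

Bonds broken (reactants):
  H–H: 3 × 453 = 1359
  N≡N: 1 × 929 = 929
  Σ(broken) = 2288 kJ
Bonds formed (products):
  N–H: 6 × 377 = 2262
  Σ(formed) = 2262 kJ
ΔH = Σ(broken) − Σ(formed) = 2288 − 2262 = +26 kJ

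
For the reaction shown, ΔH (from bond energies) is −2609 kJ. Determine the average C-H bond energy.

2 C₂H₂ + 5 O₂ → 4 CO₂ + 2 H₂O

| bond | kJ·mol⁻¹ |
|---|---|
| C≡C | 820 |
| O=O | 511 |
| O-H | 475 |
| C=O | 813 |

Let D be the C-H bond energy.
Σ(broken) = 2×820 + 4×D + 5×511 = 4195 + 4D
Σ(formed) = 8×813 + 4×475 = 8404
ΔH = Σ(broken) − Σ(formed) = (4195 + 4D) − (8404) = −4209 + 4D
Setting this equal to −2609 kJ gives 4D = 1600, so D = 400 kJ/mol.

D(C-H) ≈ 400 kJ/mol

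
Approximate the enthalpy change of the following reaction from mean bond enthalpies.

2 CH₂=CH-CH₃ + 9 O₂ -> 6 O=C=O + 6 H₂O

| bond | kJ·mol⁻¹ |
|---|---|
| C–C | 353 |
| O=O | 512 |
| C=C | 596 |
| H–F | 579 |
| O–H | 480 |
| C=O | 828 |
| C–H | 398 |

Bonds broken (reactants):
  C–C: 2 × 353 = 706
  C–H: 12 × 398 = 4776
  C=C: 2 × 596 = 1192
  O=O: 9 × 512 = 4608
  Σ(broken) = 11282 kJ
Bonds formed (products):
  C=O: 12 × 828 = 9936
  O–H: 12 × 480 = 5760
  Σ(formed) = 15696 kJ
ΔH = Σ(broken) − Σ(formed) = 11282 − 15696 = −4414 kJ

ΔH ≈ −4414 kJ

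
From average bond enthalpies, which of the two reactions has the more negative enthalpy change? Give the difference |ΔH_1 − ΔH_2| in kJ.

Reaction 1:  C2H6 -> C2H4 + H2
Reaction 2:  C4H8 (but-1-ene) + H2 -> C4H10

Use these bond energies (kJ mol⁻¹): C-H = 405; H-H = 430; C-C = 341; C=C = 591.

Reaction 1:
  Bonds broken (reactants):
    C-C: 1 × 341 = 341
    C-H: 6 × 405 = 2430
    Σ(broken) = 2771 kJ
  Bonds formed (products):
    C-H: 4 × 405 = 1620
    C=C: 1 × 591 = 591
    H-H: 1 × 430 = 430
    Σ(formed) = 2641 kJ
  ΔH_1 = 2771 − 2641 = +130 kJ
Reaction 2:
  Bonds broken (reactants):
    C-C: 2 × 341 = 682
    C-H: 8 × 405 = 3240
    C=C: 1 × 591 = 591
    H-H: 1 × 430 = 430
    Σ(broken) = 4943 kJ
  Bonds formed (products):
    C-C: 3 × 341 = 1023
    C-H: 10 × 405 = 4050
    Σ(formed) = 5073 kJ
  ΔH_2 = 4943 − 5073 = −130 kJ
ΔH_1 − ΔH_2 = +260 kJ, so reaction 2 has the more negative ΔH; |ΔH_1 − ΔH_2| = 260 kJ.

Reaction 2, by 260 kJ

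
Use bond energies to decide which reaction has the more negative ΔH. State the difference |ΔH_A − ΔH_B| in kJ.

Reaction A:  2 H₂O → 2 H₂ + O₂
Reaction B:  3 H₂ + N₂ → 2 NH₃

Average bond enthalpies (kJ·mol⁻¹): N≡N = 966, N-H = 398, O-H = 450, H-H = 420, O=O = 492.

Reaction B, by 630 kJ

Reaction A:
  Bonds broken (reactants):
    O-H: 4 × 450 = 1800
    Σ(broken) = 1800 kJ
  Bonds formed (products):
    H-H: 2 × 420 = 840
    O=O: 1 × 492 = 492
    Σ(formed) = 1332 kJ
  ΔH_A = 1800 − 1332 = +468 kJ
Reaction B:
  Bonds broken (reactants):
    H-H: 3 × 420 = 1260
    N≡N: 1 × 966 = 966
    Σ(broken) = 2226 kJ
  Bonds formed (products):
    N-H: 6 × 398 = 2388
    Σ(formed) = 2388 kJ
  ΔH_B = 2226 − 2388 = −162 kJ
ΔH_A − ΔH_B = +630 kJ, so reaction B has the more negative ΔH; |ΔH_A − ΔH_B| = 630 kJ.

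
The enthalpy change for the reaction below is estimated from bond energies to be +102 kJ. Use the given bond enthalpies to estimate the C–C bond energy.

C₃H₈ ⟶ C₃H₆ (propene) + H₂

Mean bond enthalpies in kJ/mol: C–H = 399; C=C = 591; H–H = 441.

D(C–C) ≈ 336 kJ/mol

Let D be the C–C bond energy.
Σ(broken) = 2×D + 8×399 = 3192 + 2D
Σ(formed) = 1×D + 6×399 + 1×591 + 1×441 = 3426 + D
ΔH = Σ(broken) − Σ(formed) = (3192 + 2D) − (3426 + D) = −234 + D
Setting this equal to +102 kJ gives D = 336 kJ/mol.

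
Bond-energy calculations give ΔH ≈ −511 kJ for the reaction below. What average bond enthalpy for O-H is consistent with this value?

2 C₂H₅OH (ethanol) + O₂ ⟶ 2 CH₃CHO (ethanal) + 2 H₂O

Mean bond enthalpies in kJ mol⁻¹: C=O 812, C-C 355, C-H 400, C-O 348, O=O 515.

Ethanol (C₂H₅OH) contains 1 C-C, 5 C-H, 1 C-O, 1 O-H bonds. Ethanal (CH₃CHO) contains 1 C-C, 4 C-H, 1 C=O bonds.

Let D be the O-H bond energy.
Σ(broken) = 2×355 + 10×400 + 2×348 + 2×D + 1×515 = 5921 + 2D
Σ(formed) = 2×355 + 8×400 + 2×812 + 4×D = 5534 + 4D
ΔH = Σ(broken) − Σ(formed) = (5921 + 2D) − (5534 + 4D) = +387 − 2D
Setting this equal to −511 kJ gives 2D = 898, so D = 449 kJ/mol.

D(O-H) ≈ 449 kJ/mol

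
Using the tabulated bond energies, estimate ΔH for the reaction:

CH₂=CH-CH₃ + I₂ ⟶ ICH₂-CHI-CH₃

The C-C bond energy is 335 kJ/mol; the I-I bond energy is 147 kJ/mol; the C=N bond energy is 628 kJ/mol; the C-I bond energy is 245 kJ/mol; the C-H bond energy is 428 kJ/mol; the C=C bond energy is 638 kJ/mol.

Bonds broken (reactants):
  C-C: 1 × 335 = 335
  C-H: 6 × 428 = 2568
  C=C: 1 × 638 = 638
  I-I: 1 × 147 = 147
  Σ(broken) = 3688 kJ
Bonds formed (products):
  C-C: 2 × 335 = 670
  C-H: 6 × 428 = 2568
  C-I: 2 × 245 = 490
  Σ(formed) = 3728 kJ
ΔH = Σ(broken) − Σ(formed) = 3688 − 3728 = −40 kJ

ΔH ≈ −40 kJ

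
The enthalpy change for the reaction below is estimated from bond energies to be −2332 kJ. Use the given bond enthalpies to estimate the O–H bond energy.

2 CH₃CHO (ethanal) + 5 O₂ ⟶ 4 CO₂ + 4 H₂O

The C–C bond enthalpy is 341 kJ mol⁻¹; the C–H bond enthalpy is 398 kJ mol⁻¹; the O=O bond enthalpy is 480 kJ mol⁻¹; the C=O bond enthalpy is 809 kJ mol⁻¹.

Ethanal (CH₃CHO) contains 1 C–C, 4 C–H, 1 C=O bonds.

D(O–H) ≈ 468 kJ/mol

Let D be the O–H bond energy.
Σ(broken) = 2×341 + 8×398 + 2×809 + 5×480 = 7884
Σ(formed) = 8×809 + 8×D = 6472 + 8D
ΔH = Σ(broken) − Σ(formed) = (7884) − (6472 + 8D) = +1412 − 8D
Setting this equal to −2332 kJ gives 8D = 3744, so D = 468 kJ/mol.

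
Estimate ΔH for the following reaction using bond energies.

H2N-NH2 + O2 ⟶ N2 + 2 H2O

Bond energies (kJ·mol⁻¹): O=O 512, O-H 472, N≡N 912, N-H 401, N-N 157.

ΔH ≈ −527 kJ

Bonds broken (reactants):
  N-H: 4 × 401 = 1604
  N-N: 1 × 157 = 157
  O=O: 1 × 512 = 512
  Σ(broken) = 2273 kJ
Bonds formed (products):
  N≡N: 1 × 912 = 912
  O-H: 4 × 472 = 1888
  Σ(formed) = 2800 kJ
ΔH = Σ(broken) − Σ(formed) = 2273 − 2800 = −527 kJ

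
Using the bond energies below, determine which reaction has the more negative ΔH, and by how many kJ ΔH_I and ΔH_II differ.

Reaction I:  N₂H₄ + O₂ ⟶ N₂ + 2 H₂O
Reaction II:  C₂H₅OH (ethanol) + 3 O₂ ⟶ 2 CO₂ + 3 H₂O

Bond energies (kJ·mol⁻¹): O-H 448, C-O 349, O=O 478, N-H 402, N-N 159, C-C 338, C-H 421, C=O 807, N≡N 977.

Reaction I:
  Bonds broken (reactants):
    N-H: 4 × 402 = 1608
    N-N: 1 × 159 = 159
    O=O: 1 × 478 = 478
    Σ(broken) = 2245 kJ
  Bonds formed (products):
    N≡N: 1 × 977 = 977
    O-H: 4 × 448 = 1792
    Σ(formed) = 2769 kJ
  ΔH_I = 2245 − 2769 = −524 kJ
Reaction II:
  Bonds broken (reactants):
    C-C: 1 × 338 = 338
    C-H: 5 × 421 = 2105
    C-O: 1 × 349 = 349
    O-H: 1 × 448 = 448
    O=O: 3 × 478 = 1434
    Σ(broken) = 4674 kJ
  Bonds formed (products):
    C=O: 4 × 807 = 3228
    O-H: 6 × 448 = 2688
    Σ(formed) = 5916 kJ
  ΔH_II = 4674 − 5916 = −1242 kJ
ΔH_I − ΔH_II = +718 kJ, so reaction II has the more negative ΔH; |ΔH_I − ΔH_II| = 718 kJ.

Reaction II, by 718 kJ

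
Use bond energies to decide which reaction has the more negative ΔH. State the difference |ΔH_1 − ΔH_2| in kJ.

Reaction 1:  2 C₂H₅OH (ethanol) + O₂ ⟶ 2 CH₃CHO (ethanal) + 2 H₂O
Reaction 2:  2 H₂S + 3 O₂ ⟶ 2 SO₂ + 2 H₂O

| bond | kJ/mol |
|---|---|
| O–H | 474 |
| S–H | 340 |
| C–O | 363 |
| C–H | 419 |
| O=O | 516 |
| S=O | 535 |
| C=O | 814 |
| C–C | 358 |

Reaction 1:
  Bonds broken (reactants):
    C–C: 2 × 358 = 716
    C–H: 10 × 419 = 4190
    C–O: 2 × 363 = 726
    O–H: 2 × 474 = 948
    O=O: 1 × 516 = 516
    Σ(broken) = 7096 kJ
  Bonds formed (products):
    C–C: 2 × 358 = 716
    C–H: 8 × 419 = 3352
    C=O: 2 × 814 = 1628
    O–H: 4 × 474 = 1896
    Σ(formed) = 7592 kJ
  ΔH_1 = 7096 − 7592 = −496 kJ
Reaction 2:
  Bonds broken (reactants):
    O=O: 3 × 516 = 1548
    S–H: 4 × 340 = 1360
    Σ(broken) = 2908 kJ
  Bonds formed (products):
    O–H: 4 × 474 = 1896
    S=O: 4 × 535 = 2140
    Σ(formed) = 4036 kJ
  ΔH_2 = 2908 − 4036 = −1128 kJ
ΔH_1 − ΔH_2 = +632 kJ, so reaction 2 has the more negative ΔH; |ΔH_1 − ΔH_2| = 632 kJ.

Reaction 2, by 632 kJ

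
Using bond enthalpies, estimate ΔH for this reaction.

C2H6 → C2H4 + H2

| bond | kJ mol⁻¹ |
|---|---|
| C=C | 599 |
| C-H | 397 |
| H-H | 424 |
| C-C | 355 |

Bonds broken (reactants):
  C-C: 1 × 355 = 355
  C-H: 6 × 397 = 2382
  Σ(broken) = 2737 kJ
Bonds formed (products):
  C-H: 4 × 397 = 1588
  C=C: 1 × 599 = 599
  H-H: 1 × 424 = 424
  Σ(formed) = 2611 kJ
ΔH = Σ(broken) − Σ(formed) = 2737 − 2611 = +126 kJ

ΔH ≈ +126 kJ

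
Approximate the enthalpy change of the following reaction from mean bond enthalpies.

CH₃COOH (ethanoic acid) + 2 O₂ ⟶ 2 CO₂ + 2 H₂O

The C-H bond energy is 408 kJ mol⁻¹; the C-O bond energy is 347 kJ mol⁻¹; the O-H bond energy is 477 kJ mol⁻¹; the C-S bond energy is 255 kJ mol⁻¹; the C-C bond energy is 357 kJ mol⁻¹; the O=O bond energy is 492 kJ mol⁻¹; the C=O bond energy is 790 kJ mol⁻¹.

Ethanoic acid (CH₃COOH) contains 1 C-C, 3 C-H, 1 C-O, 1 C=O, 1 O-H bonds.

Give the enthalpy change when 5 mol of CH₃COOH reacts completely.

Bonds broken (reactants):
  C-C: 1 × 357 = 357
  C-H: 3 × 408 = 1224
  C-O: 1 × 347 = 347
  C=O: 1 × 790 = 790
  O-H: 1 × 477 = 477
  O=O: 2 × 492 = 984
  Σ(broken) = 4179 kJ
Bonds formed (products):
  C=O: 4 × 790 = 3160
  O-H: 4 × 477 = 1908
  Σ(formed) = 5068 kJ
ΔH = Σ(broken) − Σ(formed) = 4179 − 5068 = −889 kJ
For 5× the reaction as written: 5 × (−889) = −4445 kJ

ΔH = −4445 kJ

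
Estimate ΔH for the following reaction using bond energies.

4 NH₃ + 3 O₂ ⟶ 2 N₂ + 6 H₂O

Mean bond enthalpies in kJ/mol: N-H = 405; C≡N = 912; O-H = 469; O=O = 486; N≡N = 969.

Bonds broken (reactants):
  N-H: 12 × 405 = 4860
  O=O: 3 × 486 = 1458
  Σ(broken) = 6318 kJ
Bonds formed (products):
  N≡N: 2 × 969 = 1938
  O-H: 12 × 469 = 5628
  Σ(formed) = 7566 kJ
ΔH = Σ(broken) − Σ(formed) = 6318 − 7566 = −1248 kJ

ΔH ≈ −1248 kJ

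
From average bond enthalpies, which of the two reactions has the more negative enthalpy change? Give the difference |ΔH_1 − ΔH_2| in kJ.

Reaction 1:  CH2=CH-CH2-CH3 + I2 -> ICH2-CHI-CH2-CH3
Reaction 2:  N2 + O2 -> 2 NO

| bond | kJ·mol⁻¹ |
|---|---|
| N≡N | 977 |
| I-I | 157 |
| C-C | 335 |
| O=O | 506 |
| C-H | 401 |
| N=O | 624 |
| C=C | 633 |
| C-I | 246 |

Reaction 1:
  Bonds broken (reactants):
    C-C: 2 × 335 = 670
    C-H: 8 × 401 = 3208
    C=C: 1 × 633 = 633
    I-I: 1 × 157 = 157
    Σ(broken) = 4668 kJ
  Bonds formed (products):
    C-C: 3 × 335 = 1005
    C-H: 8 × 401 = 3208
    C-I: 2 × 246 = 492
    Σ(formed) = 4705 kJ
  ΔH_1 = 4668 − 4705 = −37 kJ
Reaction 2:
  Bonds broken (reactants):
    N≡N: 1 × 977 = 977
    O=O: 1 × 506 = 506
    Σ(broken) = 1483 kJ
  Bonds formed (products):
    N=O: 2 × 624 = 1248
    Σ(formed) = 1248 kJ
  ΔH_2 = 1483 − 1248 = +235 kJ
ΔH_1 − ΔH_2 = −272 kJ, so reaction 1 has the more negative ΔH; |ΔH_1 − ΔH_2| = 272 kJ.

Reaction 1, by 272 kJ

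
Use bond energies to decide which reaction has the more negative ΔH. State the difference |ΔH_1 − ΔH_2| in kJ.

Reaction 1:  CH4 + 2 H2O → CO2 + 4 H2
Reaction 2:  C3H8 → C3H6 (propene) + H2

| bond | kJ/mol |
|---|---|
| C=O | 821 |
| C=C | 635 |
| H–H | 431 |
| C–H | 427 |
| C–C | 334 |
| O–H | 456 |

Reaction 2, by 44 kJ

Reaction 1:
  Bonds broken (reactants):
    C–H: 4 × 427 = 1708
    O–H: 4 × 456 = 1824
    Σ(broken) = 3532 kJ
  Bonds formed (products):
    C=O: 2 × 821 = 1642
    H–H: 4 × 431 = 1724
    Σ(formed) = 3366 kJ
  ΔH_1 = 3532 − 3366 = +166 kJ
Reaction 2:
  Bonds broken (reactants):
    C–C: 2 × 334 = 668
    C–H: 8 × 427 = 3416
    Σ(broken) = 4084 kJ
  Bonds formed (products):
    C–C: 1 × 334 = 334
    C–H: 6 × 427 = 2562
    C=C: 1 × 635 = 635
    H–H: 1 × 431 = 431
    Σ(formed) = 3962 kJ
  ΔH_2 = 4084 − 3962 = +122 kJ
ΔH_1 − ΔH_2 = +44 kJ, so reaction 2 has the more negative ΔH; |ΔH_1 − ΔH_2| = 44 kJ.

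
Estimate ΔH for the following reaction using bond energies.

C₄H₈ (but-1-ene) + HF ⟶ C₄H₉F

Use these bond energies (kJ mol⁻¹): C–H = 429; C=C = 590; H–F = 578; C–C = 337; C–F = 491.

ΔH ≈ −89 kJ

Bonds broken (reactants):
  C–C: 2 × 337 = 674
  C–H: 8 × 429 = 3432
  C=C: 1 × 590 = 590
  H–F: 1 × 578 = 578
  Σ(broken) = 5274 kJ
Bonds formed (products):
  C–C: 3 × 337 = 1011
  C–F: 1 × 491 = 491
  C–H: 9 × 429 = 3861
  Σ(formed) = 5363 kJ
ΔH = Σ(broken) − Σ(formed) = 5274 − 5363 = −89 kJ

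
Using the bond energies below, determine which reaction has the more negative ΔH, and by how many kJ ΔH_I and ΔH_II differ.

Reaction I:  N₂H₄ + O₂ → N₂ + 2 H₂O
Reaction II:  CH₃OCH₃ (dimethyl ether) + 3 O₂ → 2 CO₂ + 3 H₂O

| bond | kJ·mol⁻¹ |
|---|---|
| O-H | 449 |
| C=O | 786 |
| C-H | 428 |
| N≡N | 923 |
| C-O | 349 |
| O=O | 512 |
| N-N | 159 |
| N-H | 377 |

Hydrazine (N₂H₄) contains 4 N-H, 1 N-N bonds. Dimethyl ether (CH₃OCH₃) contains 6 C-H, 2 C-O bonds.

Reaction II, by 496 kJ

Reaction I:
  Bonds broken (reactants):
    N-H: 4 × 377 = 1508
    N-N: 1 × 159 = 159
    O=O: 1 × 512 = 512
    Σ(broken) = 2179 kJ
  Bonds formed (products):
    N≡N: 1 × 923 = 923
    O-H: 4 × 449 = 1796
    Σ(formed) = 2719 kJ
  ΔH_I = 2179 − 2719 = −540 kJ
Reaction II:
  Bonds broken (reactants):
    C-H: 6 × 428 = 2568
    C-O: 2 × 349 = 698
    O=O: 3 × 512 = 1536
    Σ(broken) = 4802 kJ
  Bonds formed (products):
    C=O: 4 × 786 = 3144
    O-H: 6 × 449 = 2694
    Σ(formed) = 5838 kJ
  ΔH_II = 4802 − 5838 = −1036 kJ
ΔH_I − ΔH_II = +496 kJ, so reaction II has the more negative ΔH; |ΔH_I − ΔH_II| = 496 kJ.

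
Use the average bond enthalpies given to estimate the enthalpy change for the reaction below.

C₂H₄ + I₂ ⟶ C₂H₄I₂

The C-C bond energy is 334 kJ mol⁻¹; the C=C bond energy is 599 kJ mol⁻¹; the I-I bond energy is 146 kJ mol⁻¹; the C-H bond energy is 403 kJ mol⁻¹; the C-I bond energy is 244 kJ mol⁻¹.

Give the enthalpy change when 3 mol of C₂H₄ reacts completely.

Bonds broken (reactants):
  C-H: 4 × 403 = 1612
  C=C: 1 × 599 = 599
  I-I: 1 × 146 = 146
  Σ(broken) = 2357 kJ
Bonds formed (products):
  C-C: 1 × 334 = 334
  C-H: 4 × 403 = 1612
  C-I: 2 × 244 = 488
  Σ(formed) = 2434 kJ
ΔH = Σ(broken) − Σ(formed) = 2357 − 2434 = −77 kJ
For 3× the reaction as written: 3 × (−77) = −231 kJ

ΔH = −231 kJ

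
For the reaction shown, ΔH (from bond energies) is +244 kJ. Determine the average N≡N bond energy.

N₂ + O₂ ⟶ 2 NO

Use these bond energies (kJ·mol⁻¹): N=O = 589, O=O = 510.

Let D be the N≡N bond energy.
Σ(broken) = 1×D + 1×510 = 510 + D
Σ(formed) = 2×589 = 1178
ΔH = Σ(broken) − Σ(formed) = (510 + D) − (1178) = −668 + D
Setting this equal to +244 kJ gives D = 912 kJ/mol.

D(N≡N) ≈ 912 kJ/mol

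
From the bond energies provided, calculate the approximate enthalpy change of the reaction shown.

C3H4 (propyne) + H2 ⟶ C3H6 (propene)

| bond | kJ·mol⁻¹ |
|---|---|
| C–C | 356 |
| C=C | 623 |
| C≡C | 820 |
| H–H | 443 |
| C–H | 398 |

Bonds broken (reactants):
  C≡C: 1 × 820 = 820
  C–C: 1 × 356 = 356
  C–H: 4 × 398 = 1592
  H–H: 1 × 443 = 443
  Σ(broken) = 3211 kJ
Bonds formed (products):
  C–C: 1 × 356 = 356
  C–H: 6 × 398 = 2388
  C=C: 1 × 623 = 623
  Σ(formed) = 3367 kJ
ΔH = Σ(broken) − Σ(formed) = 3211 − 3367 = −156 kJ

ΔH ≈ −156 kJ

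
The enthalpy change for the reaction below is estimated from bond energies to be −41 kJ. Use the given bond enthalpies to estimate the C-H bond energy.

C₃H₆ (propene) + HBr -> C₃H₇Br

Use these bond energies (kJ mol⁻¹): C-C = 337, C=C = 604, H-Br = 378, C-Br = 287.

D(C-H) ≈ 399 kJ/mol

Let D be the C-H bond energy.
Σ(broken) = 1×337 + 6×D + 1×604 + 1×378 = 1319 + 6D
Σ(formed) = 1×287 + 2×337 + 7×D = 961 + 7D
ΔH = Σ(broken) − Σ(formed) = (1319 + 6D) − (961 + 7D) = +358 − D
Setting this equal to −41 kJ gives D = 399 kJ/mol.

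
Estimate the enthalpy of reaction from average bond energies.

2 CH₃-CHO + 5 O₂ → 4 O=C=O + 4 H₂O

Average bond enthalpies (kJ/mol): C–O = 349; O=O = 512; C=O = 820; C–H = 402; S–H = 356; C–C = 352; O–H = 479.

ΔH ≈ −2272 kJ

Bonds broken (reactants):
  C–C: 2 × 352 = 704
  C–H: 8 × 402 = 3216
  C=O: 2 × 820 = 1640
  O=O: 5 × 512 = 2560
  Σ(broken) = 8120 kJ
Bonds formed (products):
  C=O: 8 × 820 = 6560
  O–H: 8 × 479 = 3832
  Σ(formed) = 10392 kJ
ΔH = Σ(broken) − Σ(formed) = 8120 − 10392 = −2272 kJ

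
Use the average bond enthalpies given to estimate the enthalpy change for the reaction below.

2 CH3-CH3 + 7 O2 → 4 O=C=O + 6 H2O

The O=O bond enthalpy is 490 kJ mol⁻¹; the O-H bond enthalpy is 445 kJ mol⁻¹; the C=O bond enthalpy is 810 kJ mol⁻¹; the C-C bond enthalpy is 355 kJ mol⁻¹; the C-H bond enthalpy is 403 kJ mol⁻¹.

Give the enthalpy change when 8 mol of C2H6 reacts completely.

ΔH = −11376 kJ

Bonds broken (reactants):
  C-C: 2 × 355 = 710
  C-H: 12 × 403 = 4836
  O=O: 7 × 490 = 3430
  Σ(broken) = 8976 kJ
Bonds formed (products):
  C=O: 8 × 810 = 6480
  O-H: 12 × 445 = 5340
  Σ(formed) = 11820 kJ
ΔH = Σ(broken) − Σ(formed) = 8976 − 11820 = −2844 kJ
For 4× the reaction as written: 4 × (−2844) = −11376 kJ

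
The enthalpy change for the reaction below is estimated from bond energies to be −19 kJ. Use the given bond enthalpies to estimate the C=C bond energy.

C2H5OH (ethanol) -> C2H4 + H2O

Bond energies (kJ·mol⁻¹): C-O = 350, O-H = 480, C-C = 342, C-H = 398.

Let D be the C=C bond energy.
Σ(broken) = 1×342 + 5×398 + 1×350 + 1×480 = 3162
Σ(formed) = 4×398 + 1×D + 2×480 = 2552 + D
ΔH = Σ(broken) − Σ(formed) = (3162) − (2552 + D) = +610 − D
Setting this equal to −19 kJ gives D = 629 kJ/mol.

D(C=C) ≈ 629 kJ/mol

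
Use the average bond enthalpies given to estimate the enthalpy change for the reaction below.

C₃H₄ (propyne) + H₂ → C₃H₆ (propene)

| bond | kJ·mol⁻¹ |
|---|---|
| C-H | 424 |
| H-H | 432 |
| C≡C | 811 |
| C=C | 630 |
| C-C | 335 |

Bonds broken (reactants):
  C≡C: 1 × 811 = 811
  C-C: 1 × 335 = 335
  C-H: 4 × 424 = 1696
  H-H: 1 × 432 = 432
  Σ(broken) = 3274 kJ
Bonds formed (products):
  C-C: 1 × 335 = 335
  C-H: 6 × 424 = 2544
  C=C: 1 × 630 = 630
  Σ(formed) = 3509 kJ
ΔH = Σ(broken) − Σ(formed) = 3274 − 3509 = −235 kJ

ΔH ≈ −235 kJ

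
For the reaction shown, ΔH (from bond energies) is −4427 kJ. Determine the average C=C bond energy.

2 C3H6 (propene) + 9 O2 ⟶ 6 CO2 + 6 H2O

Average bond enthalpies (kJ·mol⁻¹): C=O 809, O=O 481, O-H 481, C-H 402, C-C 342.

Let D be the C=C bond energy.
Σ(broken) = 2×342 + 12×402 + 2×D + 9×481 = 9837 + 2D
Σ(formed) = 12×809 + 12×481 = 15480
ΔH = Σ(broken) − Σ(formed) = (9837 + 2D) − (15480) = −5643 + 2D
Setting this equal to −4427 kJ gives 2D = 1216, so D = 608 kJ/mol.

D(C=C) ≈ 608 kJ/mol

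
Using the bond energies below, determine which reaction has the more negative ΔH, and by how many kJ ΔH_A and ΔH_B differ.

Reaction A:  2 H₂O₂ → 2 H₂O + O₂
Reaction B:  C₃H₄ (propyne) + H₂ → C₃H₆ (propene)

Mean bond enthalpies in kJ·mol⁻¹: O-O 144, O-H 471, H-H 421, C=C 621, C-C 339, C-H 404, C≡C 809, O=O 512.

Reaction A:
  Bonds broken (reactants):
    O-H: 4 × 471 = 1884
    O-O: 2 × 144 = 288
    Σ(broken) = 2172 kJ
  Bonds formed (products):
    O-H: 4 × 471 = 1884
    O=O: 1 × 512 = 512
    Σ(formed) = 2396 kJ
  ΔH_A = 2172 − 2396 = −224 kJ
Reaction B:
  Bonds broken (reactants):
    C≡C: 1 × 809 = 809
    C-C: 1 × 339 = 339
    C-H: 4 × 404 = 1616
    H-H: 1 × 421 = 421
    Σ(broken) = 3185 kJ
  Bonds formed (products):
    C-C: 1 × 339 = 339
    C-H: 6 × 404 = 2424
    C=C: 1 × 621 = 621
    Σ(formed) = 3384 kJ
  ΔH_B = 3185 − 3384 = −199 kJ
ΔH_A − ΔH_B = −25 kJ, so reaction A has the more negative ΔH; |ΔH_A − ΔH_B| = 25 kJ.

Reaction A, by 25 kJ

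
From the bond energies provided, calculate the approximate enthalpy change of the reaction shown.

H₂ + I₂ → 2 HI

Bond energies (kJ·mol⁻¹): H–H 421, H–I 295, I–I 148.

ΔH ≈ −21 kJ

Bonds broken (reactants):
  H–H: 1 × 421 = 421
  I–I: 1 × 148 = 148
  Σ(broken) = 569 kJ
Bonds formed (products):
  H–I: 2 × 295 = 590
  Σ(formed) = 590 kJ
ΔH = Σ(broken) − Σ(formed) = 569 − 590 = −21 kJ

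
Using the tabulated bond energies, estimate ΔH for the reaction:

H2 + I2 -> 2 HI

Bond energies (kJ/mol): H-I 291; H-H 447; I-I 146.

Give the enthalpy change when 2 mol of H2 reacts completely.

ΔH = +22 kJ

Bonds broken (reactants):
  H-H: 1 × 447 = 447
  I-I: 1 × 146 = 146
  Σ(broken) = 593 kJ
Bonds formed (products):
  H-I: 2 × 291 = 582
  Σ(formed) = 582 kJ
ΔH = Σ(broken) − Σ(formed) = 593 − 582 = +11 kJ
For 2× the reaction as written: 2 × (+11) = +22 kJ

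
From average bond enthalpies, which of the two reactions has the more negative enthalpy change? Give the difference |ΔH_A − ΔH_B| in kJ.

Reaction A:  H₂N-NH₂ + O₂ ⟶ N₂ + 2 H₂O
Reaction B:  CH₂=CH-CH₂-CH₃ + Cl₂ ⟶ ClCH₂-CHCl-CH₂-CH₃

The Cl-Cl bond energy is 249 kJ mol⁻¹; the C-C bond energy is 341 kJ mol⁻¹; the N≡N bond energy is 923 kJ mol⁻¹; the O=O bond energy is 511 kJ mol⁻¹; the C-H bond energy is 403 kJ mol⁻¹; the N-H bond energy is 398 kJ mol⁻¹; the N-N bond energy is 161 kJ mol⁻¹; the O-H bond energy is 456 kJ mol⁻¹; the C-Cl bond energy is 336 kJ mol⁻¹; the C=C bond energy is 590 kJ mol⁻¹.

Reaction A:
  Bonds broken (reactants):
    N-H: 4 × 398 = 1592
    N-N: 1 × 161 = 161
    O=O: 1 × 511 = 511
    Σ(broken) = 2264 kJ
  Bonds formed (products):
    N≡N: 1 × 923 = 923
    O-H: 4 × 456 = 1824
    Σ(formed) = 2747 kJ
  ΔH_A = 2264 − 2747 = −483 kJ
Reaction B:
  Bonds broken (reactants):
    C-C: 2 × 341 = 682
    C-H: 8 × 403 = 3224
    C=C: 1 × 590 = 590
    Cl-Cl: 1 × 249 = 249
    Σ(broken) = 4745 kJ
  Bonds formed (products):
    C-C: 3 × 341 = 1023
    C-Cl: 2 × 336 = 672
    C-H: 8 × 403 = 3224
    Σ(formed) = 4919 kJ
  ΔH_B = 4745 − 4919 = −174 kJ
ΔH_A − ΔH_B = −309 kJ, so reaction A has the more negative ΔH; |ΔH_A − ΔH_B| = 309 kJ.

Reaction A, by 309 kJ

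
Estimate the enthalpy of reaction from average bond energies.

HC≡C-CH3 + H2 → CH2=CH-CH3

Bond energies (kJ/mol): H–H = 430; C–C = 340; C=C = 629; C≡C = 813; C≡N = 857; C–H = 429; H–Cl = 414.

Bonds broken (reactants):
  C≡C: 1 × 813 = 813
  C–C: 1 × 340 = 340
  C–H: 4 × 429 = 1716
  H–H: 1 × 430 = 430
  Σ(broken) = 3299 kJ
Bonds formed (products):
  C–C: 1 × 340 = 340
  C–H: 6 × 429 = 2574
  C=C: 1 × 629 = 629
  Σ(formed) = 3543 kJ
ΔH = Σ(broken) − Σ(formed) = 3299 − 3543 = −244 kJ

ΔH ≈ −244 kJ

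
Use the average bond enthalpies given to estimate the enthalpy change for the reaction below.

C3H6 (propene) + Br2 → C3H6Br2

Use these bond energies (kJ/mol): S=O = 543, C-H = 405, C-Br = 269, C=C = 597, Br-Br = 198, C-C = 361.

ΔH ≈ −104 kJ

Bonds broken (reactants):
  Br-Br: 1 × 198 = 198
  C-C: 1 × 361 = 361
  C-H: 6 × 405 = 2430
  C=C: 1 × 597 = 597
  Σ(broken) = 3586 kJ
Bonds formed (products):
  C-Br: 2 × 269 = 538
  C-C: 2 × 361 = 722
  C-H: 6 × 405 = 2430
  Σ(formed) = 3690 kJ
ΔH = Σ(broken) − Σ(formed) = 3586 − 3690 = −104 kJ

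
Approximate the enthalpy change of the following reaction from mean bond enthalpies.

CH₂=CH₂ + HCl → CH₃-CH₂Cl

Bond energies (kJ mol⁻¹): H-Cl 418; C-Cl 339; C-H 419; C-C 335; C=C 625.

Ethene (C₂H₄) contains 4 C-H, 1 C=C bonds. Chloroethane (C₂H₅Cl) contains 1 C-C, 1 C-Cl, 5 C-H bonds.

ΔH ≈ −50 kJ

Bonds broken (reactants):
  C-H: 4 × 419 = 1676
  C=C: 1 × 625 = 625
  H-Cl: 1 × 418 = 418
  Σ(broken) = 2719 kJ
Bonds formed (products):
  C-C: 1 × 335 = 335
  C-Cl: 1 × 339 = 339
  C-H: 5 × 419 = 2095
  Σ(formed) = 2769 kJ
ΔH = Σ(broken) − Σ(formed) = 2719 − 2769 = −50 kJ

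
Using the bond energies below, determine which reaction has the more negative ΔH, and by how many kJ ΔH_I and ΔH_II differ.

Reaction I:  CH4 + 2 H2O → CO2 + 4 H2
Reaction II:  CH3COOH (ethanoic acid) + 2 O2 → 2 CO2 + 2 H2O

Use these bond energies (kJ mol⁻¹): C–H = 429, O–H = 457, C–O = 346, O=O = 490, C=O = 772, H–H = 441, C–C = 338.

Reaction II, by 972 kJ

Reaction I:
  Bonds broken (reactants):
    C–H: 4 × 429 = 1716
    O–H: 4 × 457 = 1828
    Σ(broken) = 3544 kJ
  Bonds formed (products):
    C=O: 2 × 772 = 1544
    H–H: 4 × 441 = 1764
    Σ(formed) = 3308 kJ
  ΔH_I = 3544 − 3308 = +236 kJ
Reaction II:
  Bonds broken (reactants):
    C–C: 1 × 338 = 338
    C–H: 3 × 429 = 1287
    C–O: 1 × 346 = 346
    C=O: 1 × 772 = 772
    O–H: 1 × 457 = 457
    O=O: 2 × 490 = 980
    Σ(broken) = 4180 kJ
  Bonds formed (products):
    C=O: 4 × 772 = 3088
    O–H: 4 × 457 = 1828
    Σ(formed) = 4916 kJ
  ΔH_II = 4180 − 4916 = −736 kJ
ΔH_I − ΔH_II = +972 kJ, so reaction II has the more negative ΔH; |ΔH_I − ΔH_II| = 972 kJ.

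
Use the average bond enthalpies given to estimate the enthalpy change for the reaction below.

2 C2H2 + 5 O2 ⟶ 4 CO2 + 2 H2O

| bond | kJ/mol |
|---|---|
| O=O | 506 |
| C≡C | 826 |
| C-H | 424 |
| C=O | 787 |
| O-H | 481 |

ΔH ≈ −2342 kJ

Bonds broken (reactants):
  C≡C: 2 × 826 = 1652
  C-H: 4 × 424 = 1696
  O=O: 5 × 506 = 2530
  Σ(broken) = 5878 kJ
Bonds formed (products):
  C=O: 8 × 787 = 6296
  O-H: 4 × 481 = 1924
  Σ(formed) = 8220 kJ
ΔH = Σ(broken) − Σ(formed) = 5878 − 8220 = −2342 kJ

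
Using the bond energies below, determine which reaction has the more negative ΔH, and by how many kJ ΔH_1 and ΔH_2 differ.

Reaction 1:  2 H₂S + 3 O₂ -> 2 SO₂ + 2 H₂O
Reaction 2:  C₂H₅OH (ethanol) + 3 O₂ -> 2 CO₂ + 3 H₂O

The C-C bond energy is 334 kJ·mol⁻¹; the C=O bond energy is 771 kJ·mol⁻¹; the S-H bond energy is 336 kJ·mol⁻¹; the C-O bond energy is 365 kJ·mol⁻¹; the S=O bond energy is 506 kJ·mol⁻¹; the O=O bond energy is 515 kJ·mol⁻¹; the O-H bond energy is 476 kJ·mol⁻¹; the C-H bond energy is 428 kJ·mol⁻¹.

Reaction 2, by 41 kJ

Reaction 1:
  Bonds broken (reactants):
    O=O: 3 × 515 = 1545
    S-H: 4 × 336 = 1344
    Σ(broken) = 2889 kJ
  Bonds formed (products):
    O-H: 4 × 476 = 1904
    S=O: 4 × 506 = 2024
    Σ(formed) = 3928 kJ
  ΔH_1 = 2889 − 3928 = −1039 kJ
Reaction 2:
  Bonds broken (reactants):
    C-C: 1 × 334 = 334
    C-H: 5 × 428 = 2140
    C-O: 1 × 365 = 365
    O-H: 1 × 476 = 476
    O=O: 3 × 515 = 1545
    Σ(broken) = 4860 kJ
  Bonds formed (products):
    C=O: 4 × 771 = 3084
    O-H: 6 × 476 = 2856
    Σ(formed) = 5940 kJ
  ΔH_2 = 4860 − 5940 = −1080 kJ
ΔH_1 − ΔH_2 = +41 kJ, so reaction 2 has the more negative ΔH; |ΔH_1 − ΔH_2| = 41 kJ.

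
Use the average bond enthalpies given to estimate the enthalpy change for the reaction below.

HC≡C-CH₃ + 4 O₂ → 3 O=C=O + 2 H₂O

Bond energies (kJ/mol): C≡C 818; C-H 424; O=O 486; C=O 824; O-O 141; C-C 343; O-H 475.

Bonds broken (reactants):
  C≡C: 1 × 818 = 818
  C-C: 1 × 343 = 343
  C-H: 4 × 424 = 1696
  O=O: 4 × 486 = 1944
  Σ(broken) = 4801 kJ
Bonds formed (products):
  C=O: 6 × 824 = 4944
  O-H: 4 × 475 = 1900
  Σ(formed) = 6844 kJ
ΔH = Σ(broken) − Σ(formed) = 4801 − 6844 = −2043 kJ

ΔH ≈ −2043 kJ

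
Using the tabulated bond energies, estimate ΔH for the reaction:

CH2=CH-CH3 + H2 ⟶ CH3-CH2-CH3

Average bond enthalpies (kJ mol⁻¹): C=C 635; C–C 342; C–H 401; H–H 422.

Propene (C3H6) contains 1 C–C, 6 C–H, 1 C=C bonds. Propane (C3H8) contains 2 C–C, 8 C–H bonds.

ΔH ≈ −87 kJ

Bonds broken (reactants):
  C–C: 1 × 342 = 342
  C–H: 6 × 401 = 2406
  C=C: 1 × 635 = 635
  H–H: 1 × 422 = 422
  Σ(broken) = 3805 kJ
Bonds formed (products):
  C–C: 2 × 342 = 684
  C–H: 8 × 401 = 3208
  Σ(formed) = 3892 kJ
ΔH = Σ(broken) − Σ(formed) = 3805 − 3892 = −87 kJ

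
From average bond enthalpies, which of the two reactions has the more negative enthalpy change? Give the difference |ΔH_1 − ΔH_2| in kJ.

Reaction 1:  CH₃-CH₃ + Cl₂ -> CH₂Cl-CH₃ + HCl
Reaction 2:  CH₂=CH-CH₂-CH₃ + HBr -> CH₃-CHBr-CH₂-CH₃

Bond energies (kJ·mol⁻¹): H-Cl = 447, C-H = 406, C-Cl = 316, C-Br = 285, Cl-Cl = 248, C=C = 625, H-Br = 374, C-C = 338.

Reaction 1, by 79 kJ

Reaction 1:
  Bonds broken (reactants):
    C-C: 1 × 338 = 338
    C-H: 6 × 406 = 2436
    Cl-Cl: 1 × 248 = 248
    Σ(broken) = 3022 kJ
  Bonds formed (products):
    C-C: 1 × 338 = 338
    C-Cl: 1 × 316 = 316
    C-H: 5 × 406 = 2030
    H-Cl: 1 × 447 = 447
    Σ(formed) = 3131 kJ
  ΔH_1 = 3022 − 3131 = −109 kJ
Reaction 2:
  Bonds broken (reactants):
    C-C: 2 × 338 = 676
    C-H: 8 × 406 = 3248
    C=C: 1 × 625 = 625
    H-Br: 1 × 374 = 374
    Σ(broken) = 4923 kJ
  Bonds formed (products):
    C-Br: 1 × 285 = 285
    C-C: 3 × 338 = 1014
    C-H: 9 × 406 = 3654
    Σ(formed) = 4953 kJ
  ΔH_2 = 4923 − 4953 = −30 kJ
ΔH_1 − ΔH_2 = −79 kJ, so reaction 1 has the more negative ΔH; |ΔH_1 − ΔH_2| = 79 kJ.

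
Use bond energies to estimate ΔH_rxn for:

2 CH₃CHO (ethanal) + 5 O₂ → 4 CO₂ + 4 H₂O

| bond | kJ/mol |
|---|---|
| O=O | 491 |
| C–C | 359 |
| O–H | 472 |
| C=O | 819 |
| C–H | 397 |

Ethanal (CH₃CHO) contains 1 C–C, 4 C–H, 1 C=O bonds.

ΔH ≈ −2341 kJ

Bonds broken (reactants):
  C–C: 2 × 359 = 718
  C–H: 8 × 397 = 3176
  C=O: 2 × 819 = 1638
  O=O: 5 × 491 = 2455
  Σ(broken) = 7987 kJ
Bonds formed (products):
  C=O: 8 × 819 = 6552
  O–H: 8 × 472 = 3776
  Σ(formed) = 10328 kJ
ΔH = Σ(broken) − Σ(formed) = 7987 − 10328 = −2341 kJ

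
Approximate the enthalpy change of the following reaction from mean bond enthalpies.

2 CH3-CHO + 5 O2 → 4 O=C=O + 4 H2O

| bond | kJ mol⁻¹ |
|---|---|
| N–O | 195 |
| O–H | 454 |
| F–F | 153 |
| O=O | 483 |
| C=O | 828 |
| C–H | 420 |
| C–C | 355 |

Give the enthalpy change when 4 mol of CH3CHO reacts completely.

ΔH = −4230 kJ

Bonds broken (reactants):
  C–C: 2 × 355 = 710
  C–H: 8 × 420 = 3360
  C=O: 2 × 828 = 1656
  O=O: 5 × 483 = 2415
  Σ(broken) = 8141 kJ
Bonds formed (products):
  C=O: 8 × 828 = 6624
  O–H: 8 × 454 = 3632
  Σ(formed) = 10256 kJ
ΔH = Σ(broken) − Σ(formed) = 8141 − 10256 = −2115 kJ
For 2× the reaction as written: 2 × (−2115) = −4230 kJ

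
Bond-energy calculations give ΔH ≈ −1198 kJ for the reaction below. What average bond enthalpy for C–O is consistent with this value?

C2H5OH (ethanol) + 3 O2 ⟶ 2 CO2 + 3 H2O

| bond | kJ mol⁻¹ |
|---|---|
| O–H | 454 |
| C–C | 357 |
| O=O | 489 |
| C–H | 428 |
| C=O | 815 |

Let D be the C–O bond energy.
Σ(broken) = 1×357 + 5×428 + 1×D + 1×454 + 3×489 = 4418 + D
Σ(formed) = 4×815 + 6×454 = 5984
ΔH = Σ(broken) − Σ(formed) = (4418 + D) − (5984) = −1566 + D
Setting this equal to −1198 kJ gives D = 368 kJ/mol.

D(C–O) ≈ 368 kJ/mol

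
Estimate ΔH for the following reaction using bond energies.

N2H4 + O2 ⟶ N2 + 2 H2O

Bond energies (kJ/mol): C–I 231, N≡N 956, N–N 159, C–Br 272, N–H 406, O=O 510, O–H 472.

ΔH ≈ −551 kJ

Bonds broken (reactants):
  N–H: 4 × 406 = 1624
  N–N: 1 × 159 = 159
  O=O: 1 × 510 = 510
  Σ(broken) = 2293 kJ
Bonds formed (products):
  N≡N: 1 × 956 = 956
  O–H: 4 × 472 = 1888
  Σ(formed) = 2844 kJ
ΔH = Σ(broken) − Σ(formed) = 2293 − 2844 = −551 kJ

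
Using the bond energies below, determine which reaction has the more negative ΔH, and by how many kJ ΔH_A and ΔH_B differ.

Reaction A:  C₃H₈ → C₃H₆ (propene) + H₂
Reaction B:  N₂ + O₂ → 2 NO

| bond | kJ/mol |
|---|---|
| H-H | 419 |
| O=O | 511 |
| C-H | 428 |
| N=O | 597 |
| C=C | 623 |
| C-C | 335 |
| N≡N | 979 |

Reaction A, by 147 kJ

Reaction A:
  Bonds broken (reactants):
    C-C: 2 × 335 = 670
    C-H: 8 × 428 = 3424
    Σ(broken) = 4094 kJ
  Bonds formed (products):
    C-C: 1 × 335 = 335
    C-H: 6 × 428 = 2568
    C=C: 1 × 623 = 623
    H-H: 1 × 419 = 419
    Σ(formed) = 3945 kJ
  ΔH_A = 4094 − 3945 = +149 kJ
Reaction B:
  Bonds broken (reactants):
    N≡N: 1 × 979 = 979
    O=O: 1 × 511 = 511
    Σ(broken) = 1490 kJ
  Bonds formed (products):
    N=O: 2 × 597 = 1194
    Σ(formed) = 1194 kJ
  ΔH_B = 1490 − 1194 = +296 kJ
ΔH_A − ΔH_B = −147 kJ, so reaction A has the more negative ΔH; |ΔH_A − ΔH_B| = 147 kJ.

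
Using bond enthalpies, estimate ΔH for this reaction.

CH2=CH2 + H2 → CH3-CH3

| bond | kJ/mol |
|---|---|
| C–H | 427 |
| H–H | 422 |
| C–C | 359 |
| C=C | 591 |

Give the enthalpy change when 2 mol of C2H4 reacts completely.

Bonds broken (reactants):
  C–H: 4 × 427 = 1708
  C=C: 1 × 591 = 591
  H–H: 1 × 422 = 422
  Σ(broken) = 2721 kJ
Bonds formed (products):
  C–C: 1 × 359 = 359
  C–H: 6 × 427 = 2562
  Σ(formed) = 2921 kJ
ΔH = Σ(broken) − Σ(formed) = 2721 − 2921 = −200 kJ
For 2× the reaction as written: 2 × (−200) = −400 kJ

ΔH = −400 kJ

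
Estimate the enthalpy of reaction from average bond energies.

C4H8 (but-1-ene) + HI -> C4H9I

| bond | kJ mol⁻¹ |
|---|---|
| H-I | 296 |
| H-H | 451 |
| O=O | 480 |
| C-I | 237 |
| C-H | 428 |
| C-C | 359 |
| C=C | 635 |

Bonds broken (reactants):
  C-C: 2 × 359 = 718
  C-H: 8 × 428 = 3424
  C=C: 1 × 635 = 635
  H-I: 1 × 296 = 296
  Σ(broken) = 5073 kJ
Bonds formed (products):
  C-C: 3 × 359 = 1077
  C-H: 9 × 428 = 3852
  C-I: 1 × 237 = 237
  Σ(formed) = 5166 kJ
ΔH = Σ(broken) − Σ(formed) = 5073 − 5166 = −93 kJ

ΔH ≈ −93 kJ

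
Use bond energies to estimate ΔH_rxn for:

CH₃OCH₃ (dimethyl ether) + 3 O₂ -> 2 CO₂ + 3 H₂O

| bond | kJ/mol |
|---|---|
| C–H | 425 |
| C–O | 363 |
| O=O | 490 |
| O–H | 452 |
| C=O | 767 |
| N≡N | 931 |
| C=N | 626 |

Bonds broken (reactants):
  C–H: 6 × 425 = 2550
  C–O: 2 × 363 = 726
  O=O: 3 × 490 = 1470
  Σ(broken) = 4746 kJ
Bonds formed (products):
  C=O: 4 × 767 = 3068
  O–H: 6 × 452 = 2712
  Σ(formed) = 5780 kJ
ΔH = Σ(broken) − Σ(formed) = 4746 − 5780 = −1034 kJ

ΔH ≈ −1034 kJ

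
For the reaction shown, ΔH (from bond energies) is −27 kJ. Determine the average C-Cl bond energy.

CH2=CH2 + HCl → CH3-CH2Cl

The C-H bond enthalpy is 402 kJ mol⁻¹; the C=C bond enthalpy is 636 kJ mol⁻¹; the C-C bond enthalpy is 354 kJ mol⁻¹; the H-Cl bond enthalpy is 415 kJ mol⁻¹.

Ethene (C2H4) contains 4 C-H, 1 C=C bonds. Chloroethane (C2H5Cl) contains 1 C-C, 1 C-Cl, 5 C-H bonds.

Let D be the C-Cl bond energy.
Σ(broken) = 4×402 + 1×636 + 1×415 = 2659
Σ(formed) = 1×354 + 1×D + 5×402 = 2364 + D
ΔH = Σ(broken) − Σ(formed) = (2659) − (2364 + D) = +295 − D
Setting this equal to −27 kJ gives D = 322 kJ/mol.

D(C-Cl) ≈ 322 kJ/mol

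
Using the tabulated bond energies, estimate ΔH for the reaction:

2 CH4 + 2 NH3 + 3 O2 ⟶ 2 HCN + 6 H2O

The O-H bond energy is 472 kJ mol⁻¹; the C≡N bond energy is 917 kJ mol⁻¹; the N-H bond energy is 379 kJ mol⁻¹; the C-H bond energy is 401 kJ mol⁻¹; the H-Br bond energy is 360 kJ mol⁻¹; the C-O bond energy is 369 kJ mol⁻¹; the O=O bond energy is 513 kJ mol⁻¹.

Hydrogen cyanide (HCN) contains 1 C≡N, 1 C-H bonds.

Bonds broken (reactants):
  C-H: 8 × 401 = 3208
  N-H: 6 × 379 = 2274
  O=O: 3 × 513 = 1539
  Σ(broken) = 7021 kJ
Bonds formed (products):
  C≡N: 2 × 917 = 1834
  C-H: 2 × 401 = 802
  O-H: 12 × 472 = 5664
  Σ(formed) = 8300 kJ
ΔH = Σ(broken) − Σ(formed) = 7021 − 8300 = −1279 kJ

ΔH ≈ −1279 kJ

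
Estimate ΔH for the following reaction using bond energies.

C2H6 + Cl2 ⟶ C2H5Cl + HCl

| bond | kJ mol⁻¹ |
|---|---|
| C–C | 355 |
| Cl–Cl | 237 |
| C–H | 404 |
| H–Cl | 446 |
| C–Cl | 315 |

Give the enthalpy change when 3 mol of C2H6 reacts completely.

Bonds broken (reactants):
  C–C: 1 × 355 = 355
  C–H: 6 × 404 = 2424
  Cl–Cl: 1 × 237 = 237
  Σ(broken) = 3016 kJ
Bonds formed (products):
  C–C: 1 × 355 = 355
  C–Cl: 1 × 315 = 315
  C–H: 5 × 404 = 2020
  H–Cl: 1 × 446 = 446
  Σ(formed) = 3136 kJ
ΔH = Σ(broken) − Σ(formed) = 3016 − 3136 = −120 kJ
For 3× the reaction as written: 3 × (−120) = −360 kJ

ΔH = −360 kJ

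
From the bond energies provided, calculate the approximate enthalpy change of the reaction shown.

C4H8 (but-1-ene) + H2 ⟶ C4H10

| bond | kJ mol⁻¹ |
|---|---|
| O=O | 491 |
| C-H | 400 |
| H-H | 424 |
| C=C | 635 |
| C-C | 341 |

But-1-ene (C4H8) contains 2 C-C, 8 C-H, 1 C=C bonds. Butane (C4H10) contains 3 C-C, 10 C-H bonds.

ΔH ≈ −82 kJ

Bonds broken (reactants):
  C-C: 2 × 341 = 682
  C-H: 8 × 400 = 3200
  C=C: 1 × 635 = 635
  H-H: 1 × 424 = 424
  Σ(broken) = 4941 kJ
Bonds formed (products):
  C-C: 3 × 341 = 1023
  C-H: 10 × 400 = 4000
  Σ(formed) = 5023 kJ
ΔH = Σ(broken) − Σ(formed) = 4941 − 5023 = −82 kJ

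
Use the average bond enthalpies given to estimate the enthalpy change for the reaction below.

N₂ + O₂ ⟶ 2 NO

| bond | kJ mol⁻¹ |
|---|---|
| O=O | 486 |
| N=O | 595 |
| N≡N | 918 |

ΔH ≈ +214 kJ

Bonds broken (reactants):
  N≡N: 1 × 918 = 918
  O=O: 1 × 486 = 486
  Σ(broken) = 1404 kJ
Bonds formed (products):
  N=O: 2 × 595 = 1190
  Σ(formed) = 1190 kJ
ΔH = Σ(broken) − Σ(formed) = 1404 − 1190 = +214 kJ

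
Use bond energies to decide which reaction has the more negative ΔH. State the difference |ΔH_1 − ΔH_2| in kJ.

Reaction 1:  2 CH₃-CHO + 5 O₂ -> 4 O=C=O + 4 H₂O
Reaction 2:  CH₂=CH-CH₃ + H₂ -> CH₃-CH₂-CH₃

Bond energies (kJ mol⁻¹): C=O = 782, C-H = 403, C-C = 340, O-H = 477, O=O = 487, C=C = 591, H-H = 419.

Reaction 1, by 2033 kJ

Reaction 1:
  Bonds broken (reactants):
    C-C: 2 × 340 = 680
    C-H: 8 × 403 = 3224
    C=O: 2 × 782 = 1564
    O=O: 5 × 487 = 2435
    Σ(broken) = 7903 kJ
  Bonds formed (products):
    C=O: 8 × 782 = 6256
    O-H: 8 × 477 = 3816
    Σ(formed) = 10072 kJ
  ΔH_1 = 7903 − 10072 = −2169 kJ
Reaction 2:
  Bonds broken (reactants):
    C-C: 1 × 340 = 340
    C-H: 6 × 403 = 2418
    C=C: 1 × 591 = 591
    H-H: 1 × 419 = 419
    Σ(broken) = 3768 kJ
  Bonds formed (products):
    C-C: 2 × 340 = 680
    C-H: 8 × 403 = 3224
    Σ(formed) = 3904 kJ
  ΔH_2 = 3768 − 3904 = −136 kJ
ΔH_1 − ΔH_2 = −2033 kJ, so reaction 1 has the more negative ΔH; |ΔH_1 − ΔH_2| = 2033 kJ.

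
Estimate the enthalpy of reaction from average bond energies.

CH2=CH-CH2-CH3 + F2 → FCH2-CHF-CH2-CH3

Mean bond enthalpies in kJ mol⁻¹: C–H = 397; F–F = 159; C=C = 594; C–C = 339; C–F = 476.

Bonds broken (reactants):
  C–C: 2 × 339 = 678
  C–H: 8 × 397 = 3176
  C=C: 1 × 594 = 594
  F–F: 1 × 159 = 159
  Σ(broken) = 4607 kJ
Bonds formed (products):
  C–C: 3 × 339 = 1017
  C–F: 2 × 476 = 952
  C–H: 8 × 397 = 3176
  Σ(formed) = 5145 kJ
ΔH = Σ(broken) − Σ(formed) = 4607 − 5145 = −538 kJ

ΔH ≈ −538 kJ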